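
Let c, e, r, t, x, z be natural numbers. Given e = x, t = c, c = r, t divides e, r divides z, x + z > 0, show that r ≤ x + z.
t = c and c = r, thus t = r. Since t divides e, r divides e. From e = x, r divides x. r divides z, so r divides x + z. From x + z > 0, r ≤ x + z.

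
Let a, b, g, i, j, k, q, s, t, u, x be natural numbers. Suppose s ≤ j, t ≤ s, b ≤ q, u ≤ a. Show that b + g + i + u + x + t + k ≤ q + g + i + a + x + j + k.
Since b ≤ q, b + g ≤ q + g. Then b + g + i ≤ q + g + i. From u ≤ a, u + x ≤ a + x. From t ≤ s and s ≤ j, t ≤ j. Since u + x ≤ a + x, u + x + t ≤ a + x + j. Then u + x + t + k ≤ a + x + j + k. b + g + i ≤ q + g + i, so b + g + i + u + x + t + k ≤ q + g + i + a + x + j + k.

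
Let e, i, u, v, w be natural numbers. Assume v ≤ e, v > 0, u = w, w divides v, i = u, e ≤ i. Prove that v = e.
Since i = u and e ≤ i, e ≤ u. Since u = w, e ≤ w. w divides v and v > 0, thus w ≤ v. Since e ≤ w, e ≤ v. v ≤ e, so v = e.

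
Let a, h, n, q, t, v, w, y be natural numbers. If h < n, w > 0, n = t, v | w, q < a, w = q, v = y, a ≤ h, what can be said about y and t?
y < t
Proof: v | w and w > 0, therefore v ≤ w. Since w = q, v ≤ q. From q < a and a ≤ h, q < h. Because h < n, q < n. Because v ≤ q, v < n. Since v = y, y < n. n = t, so y < t.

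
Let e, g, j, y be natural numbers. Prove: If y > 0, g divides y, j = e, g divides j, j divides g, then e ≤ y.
g divides j and j divides g, hence g = j. Since j = e, g = e. Because g divides y and y > 0, g ≤ y. Because g = e, e ≤ y.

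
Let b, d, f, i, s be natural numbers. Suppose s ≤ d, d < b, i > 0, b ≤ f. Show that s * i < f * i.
d < b and b ≤ f, thus d < f. s ≤ d, so s < f. Using i > 0, by multiplying by a positive, s * i < f * i.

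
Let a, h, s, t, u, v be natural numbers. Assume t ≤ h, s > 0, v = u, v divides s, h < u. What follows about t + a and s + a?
t + a < s + a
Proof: t ≤ h and h < u, therefore t < u. v = u and v divides s, therefore u divides s. Since s > 0, u ≤ s. t < u, so t < s. Then t + a < s + a.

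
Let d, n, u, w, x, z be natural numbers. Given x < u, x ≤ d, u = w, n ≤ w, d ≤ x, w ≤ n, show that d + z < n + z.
w ≤ n and n ≤ w, thus w = n. Since u = w, u = n. x ≤ d and d ≤ x, hence x = d. Since x < u, d < u. u = n, so d < n. Then d + z < n + z.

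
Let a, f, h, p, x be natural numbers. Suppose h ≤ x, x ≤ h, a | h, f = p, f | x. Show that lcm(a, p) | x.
Since h ≤ x and x ≤ h, h = x. Since a | h, a | x. Because f = p and f | x, p | x. Since a | x, lcm(a, p) | x.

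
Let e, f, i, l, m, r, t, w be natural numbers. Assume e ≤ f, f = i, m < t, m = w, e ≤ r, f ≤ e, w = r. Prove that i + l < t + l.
Because e ≤ f and f ≤ e, e = f. Since f = i, e = i. Because e ≤ r, i ≤ r. Because m = w and w = r, m = r. m < t, so r < t. Since i ≤ r, i < t. Then i + l < t + l.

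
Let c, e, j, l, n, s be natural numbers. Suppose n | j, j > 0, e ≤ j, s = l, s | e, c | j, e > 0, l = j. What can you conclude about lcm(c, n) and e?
lcm(c, n) ≤ e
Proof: s = l and l = j, hence s = j. Because s | e, j | e. e > 0, so j ≤ e. e ≤ j, so j = e. c | j and n | j, hence lcm(c, n) | j. j > 0, so lcm(c, n) ≤ j. Since j = e, lcm(c, n) ≤ e.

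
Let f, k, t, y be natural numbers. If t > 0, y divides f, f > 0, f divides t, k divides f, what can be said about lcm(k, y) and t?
lcm(k, y) ≤ t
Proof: k divides f and y divides f, thus lcm(k, y) divides f. From f > 0, lcm(k, y) ≤ f. f divides t and t > 0, thus f ≤ t. Since lcm(k, y) ≤ f, lcm(k, y) ≤ t.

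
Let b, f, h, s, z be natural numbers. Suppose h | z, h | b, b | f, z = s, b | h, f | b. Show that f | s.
h | b and b | h, hence h = b. b | f and f | b, hence b = f. Since h = b, h = f. z = s and h | z, thus h | s. Since h = f, f | s.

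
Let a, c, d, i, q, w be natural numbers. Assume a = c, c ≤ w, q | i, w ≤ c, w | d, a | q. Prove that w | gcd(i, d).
From c ≤ w and w ≤ c, c = w. Since a = c, a = w. a | q, so w | q. q | i, so w | i. w | d, so w | gcd(i, d).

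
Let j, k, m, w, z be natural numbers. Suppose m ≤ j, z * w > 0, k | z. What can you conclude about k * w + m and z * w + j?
k * w + m ≤ z * w + j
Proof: k | z, so k * w | z * w. Since z * w > 0, k * w ≤ z * w. m ≤ j, so k * w + m ≤ z * w + j.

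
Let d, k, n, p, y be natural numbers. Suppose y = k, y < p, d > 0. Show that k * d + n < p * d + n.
y = k and y < p, therefore k < p. Using d > 0 and multiplying by a positive, k * d < p * d. Then k * d + n < p * d + n.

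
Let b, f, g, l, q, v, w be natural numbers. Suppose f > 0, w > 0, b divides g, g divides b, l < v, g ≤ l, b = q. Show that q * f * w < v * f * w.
From g divides b and b divides g, g = b. Since b = q, g = q. g ≤ l and l < v, therefore g < v. g = q, so q < v. From f > 0, by multiplying by a positive, q * f < v * f. Since w > 0, by multiplying by a positive, q * f * w < v * f * w.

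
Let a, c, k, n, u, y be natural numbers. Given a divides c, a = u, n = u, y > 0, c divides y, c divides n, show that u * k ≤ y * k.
n = u and c divides n, therefore c divides u. Since a = u and a divides c, u divides c. c divides u, so c = u. c divides y and y > 0, therefore c ≤ y. Since c = u, u ≤ y. By multiplying by a non-negative, u * k ≤ y * k.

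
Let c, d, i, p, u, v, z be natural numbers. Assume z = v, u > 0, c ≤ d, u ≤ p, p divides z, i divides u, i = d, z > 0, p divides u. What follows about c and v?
c ≤ v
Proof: p divides u and u > 0, hence p ≤ u. u ≤ p, so u = p. i = d and i divides u, so d divides u. u = p, so d divides p. p divides z, so d divides z. z > 0, so d ≤ z. Because z = v, d ≤ v. c ≤ d, so c ≤ v.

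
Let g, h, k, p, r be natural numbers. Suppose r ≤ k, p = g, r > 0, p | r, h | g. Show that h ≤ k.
p = g and p | r, thus g | r. h | g, so h | r. r > 0, so h ≤ r. Because r ≤ k, h ≤ k.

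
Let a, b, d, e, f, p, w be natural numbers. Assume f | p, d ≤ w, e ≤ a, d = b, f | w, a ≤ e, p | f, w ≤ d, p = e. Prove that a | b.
e ≤ a and a ≤ e, thus e = a. p = e, so p = a. w ≤ d and d ≤ w, so w = d. From f | p and p | f, f = p. Since f | w, p | w. Because w = d, p | d. d = b, so p | b. p = a, so a | b.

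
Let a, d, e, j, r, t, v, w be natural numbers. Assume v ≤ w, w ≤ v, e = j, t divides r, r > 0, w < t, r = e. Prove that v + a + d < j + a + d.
Since r = e and e = j, r = j. w ≤ v and v ≤ w, therefore w = v. Because w < t, v < t. t divides r and r > 0, so t ≤ r. v < t, so v < r. Since r = j, v < j. Then v + a < j + a. Then v + a + d < j + a + d.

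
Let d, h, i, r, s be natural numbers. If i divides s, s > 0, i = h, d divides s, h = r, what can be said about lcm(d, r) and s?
lcm(d, r) ≤ s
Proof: i = h and i divides s, thus h divides s. h = r, so r divides s. Because d divides s, lcm(d, r) divides s. s > 0, so lcm(d, r) ≤ s.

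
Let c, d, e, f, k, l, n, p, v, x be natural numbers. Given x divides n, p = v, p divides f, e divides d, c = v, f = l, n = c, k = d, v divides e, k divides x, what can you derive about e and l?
e divides l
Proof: From k = d and k divides x, d divides x. e divides d, so e divides x. From x divides n, e divides n. Since n = c, e divides c. c = v, so e divides v. v divides e, so v = e. p = v and p divides f, thus v divides f. f = l, so v divides l. Since v = e, e divides l.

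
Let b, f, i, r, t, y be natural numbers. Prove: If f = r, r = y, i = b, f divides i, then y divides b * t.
f = r and r = y, so f = y. From i = b and f divides i, f divides b. f = y, so y divides b. Then y divides b * t.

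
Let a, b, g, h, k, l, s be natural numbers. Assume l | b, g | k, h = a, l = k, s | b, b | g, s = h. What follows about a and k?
a | k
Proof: Because s = h and h = a, s = a. b | g and g | k, thus b | k. l = k and l | b, thus k | b. b | k, so b = k. Since s | b, s | k. s = a, so a | k.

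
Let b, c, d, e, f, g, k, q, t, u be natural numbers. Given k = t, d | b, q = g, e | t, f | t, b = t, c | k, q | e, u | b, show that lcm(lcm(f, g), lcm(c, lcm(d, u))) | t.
From q | e and e | t, q | t. Since q = g, g | t. Since f | t, lcm(f, g) | t. k = t and c | k, thus c | t. d | b and u | b, so lcm(d, u) | b. b = t, so lcm(d, u) | t. Since c | t, lcm(c, lcm(d, u)) | t. Because lcm(f, g) | t, lcm(lcm(f, g), lcm(c, lcm(d, u))) | t.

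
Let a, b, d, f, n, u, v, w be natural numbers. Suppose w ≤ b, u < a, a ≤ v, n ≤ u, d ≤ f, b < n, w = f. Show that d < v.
w = f and w ≤ b, thus f ≤ b. d ≤ f, so d ≤ b. From b < n and n ≤ u, b < u. u < a, so b < a. Since a ≤ v, b < v. Since d ≤ b, d < v.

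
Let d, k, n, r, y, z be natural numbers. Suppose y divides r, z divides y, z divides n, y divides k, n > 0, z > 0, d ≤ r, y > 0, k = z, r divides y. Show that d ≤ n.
z divides y and y > 0, thus z ≤ y. From k = z and y divides k, y divides z. From z > 0, y ≤ z. Since z ≤ y, z = y. Since y divides r and r divides y, y = r. Since z = y, z = r. Because z divides n and n > 0, z ≤ n. Since z = r, r ≤ n. Since d ≤ r, d ≤ n.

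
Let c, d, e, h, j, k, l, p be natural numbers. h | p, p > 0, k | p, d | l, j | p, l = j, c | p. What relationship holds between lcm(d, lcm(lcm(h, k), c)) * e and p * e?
lcm(d, lcm(lcm(h, k), c)) * e ≤ p * e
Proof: l = j and d | l, hence d | j. Since j | p, d | p. h | p and k | p, hence lcm(h, k) | p. Since c | p, lcm(lcm(h, k), c) | p. d | p, so lcm(d, lcm(lcm(h, k), c)) | p. Since p > 0, lcm(d, lcm(lcm(h, k), c)) ≤ p. Then lcm(d, lcm(lcm(h, k), c)) * e ≤ p * e.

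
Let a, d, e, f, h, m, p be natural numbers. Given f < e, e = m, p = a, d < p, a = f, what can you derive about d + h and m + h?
d + h < m + h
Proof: p = a and a = f, hence p = f. Since d < p, d < f. e = m and f < e, therefore f < m. d < f, so d < m. Then d + h < m + h.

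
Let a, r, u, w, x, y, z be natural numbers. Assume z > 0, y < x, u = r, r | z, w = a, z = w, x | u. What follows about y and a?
y < a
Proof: Because z = w and w = a, z = a. u = r and x | u, so x | r. r | z, so x | z. Since z > 0, x ≤ z. y < x, so y < z. z = a, so y < a.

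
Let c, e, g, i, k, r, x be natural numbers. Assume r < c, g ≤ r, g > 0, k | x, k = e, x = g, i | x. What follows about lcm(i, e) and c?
lcm(i, e) < c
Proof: k = e and k | x, so e | x. Since i | x, lcm(i, e) | x. Since x = g, lcm(i, e) | g. Since g > 0, lcm(i, e) ≤ g. g ≤ r and r < c, hence g < c. Since lcm(i, e) ≤ g, lcm(i, e) < c.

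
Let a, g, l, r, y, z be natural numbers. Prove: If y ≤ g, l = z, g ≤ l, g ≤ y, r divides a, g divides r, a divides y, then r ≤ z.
From y ≤ g and g ≤ y, y = g. Since a divides y, a divides g. r divides a, so r divides g. From g divides r, g = r. g ≤ l, so r ≤ l. l = z, so r ≤ z.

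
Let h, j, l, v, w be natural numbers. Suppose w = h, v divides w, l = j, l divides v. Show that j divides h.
l = j and l divides v, thus j divides v. w = h and v divides w, hence v divides h. Because j divides v, j divides h.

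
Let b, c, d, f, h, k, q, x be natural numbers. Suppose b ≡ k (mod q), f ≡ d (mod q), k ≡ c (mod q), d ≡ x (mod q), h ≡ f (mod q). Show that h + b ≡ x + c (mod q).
h ≡ f (mod q) and f ≡ d (mod q), hence h ≡ d (mod q). d ≡ x (mod q), so h ≡ x (mod q). b ≡ k (mod q) and k ≡ c (mod q), so b ≡ c (mod q). From h ≡ x (mod q), by adding congruences, h + b ≡ x + c (mod q).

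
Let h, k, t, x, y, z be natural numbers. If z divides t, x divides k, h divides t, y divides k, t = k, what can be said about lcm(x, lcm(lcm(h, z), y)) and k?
lcm(x, lcm(lcm(h, z), y)) divides k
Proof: Because h divides t and z divides t, lcm(h, z) divides t. t = k, so lcm(h, z) divides k. Since y divides k, lcm(lcm(h, z), y) divides k. x divides k, so lcm(x, lcm(lcm(h, z), y)) divides k.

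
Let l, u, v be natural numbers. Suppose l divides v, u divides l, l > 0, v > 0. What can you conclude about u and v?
u ≤ v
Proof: Because u divides l and l > 0, u ≤ l. l divides v and v > 0, hence l ≤ v. From u ≤ l, u ≤ v.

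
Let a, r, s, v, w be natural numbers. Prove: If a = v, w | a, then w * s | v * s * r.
From a = v and w | a, w | v. Then w * s | v * s. Then w * s | v * s * r.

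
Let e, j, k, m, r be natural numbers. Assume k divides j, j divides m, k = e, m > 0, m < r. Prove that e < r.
Because k divides j and j divides m, k divides m. m > 0, so k ≤ m. Since m < r, k < r. k = e, so e < r.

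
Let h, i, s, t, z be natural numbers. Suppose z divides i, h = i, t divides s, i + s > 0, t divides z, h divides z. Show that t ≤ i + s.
h = i and h divides z, therefore i divides z. Since z divides i, z = i. Since t divides z, t divides i. t divides s, so t divides i + s. Since i + s > 0, t ≤ i + s.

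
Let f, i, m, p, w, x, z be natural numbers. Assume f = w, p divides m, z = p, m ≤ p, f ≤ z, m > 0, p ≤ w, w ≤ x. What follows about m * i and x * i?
m * i ≤ x * i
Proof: Since f = w and f ≤ z, w ≤ z. Since z = p, w ≤ p. p ≤ w, so w = p. From p divides m and m > 0, p ≤ m. m ≤ p, so p = m. From w = p, w = m. Since w ≤ x, m ≤ x. By multiplying by a non-negative, m * i ≤ x * i.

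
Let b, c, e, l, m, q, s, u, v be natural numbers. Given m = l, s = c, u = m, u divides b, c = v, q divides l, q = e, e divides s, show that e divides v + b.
s = c and e divides s, hence e divides c. Since c = v, e divides v. q = e and q divides l, therefore e divides l. Since u = m and m = l, u = l. Since u divides b, l divides b. e divides l, so e divides b. Since e divides v, e divides v + b.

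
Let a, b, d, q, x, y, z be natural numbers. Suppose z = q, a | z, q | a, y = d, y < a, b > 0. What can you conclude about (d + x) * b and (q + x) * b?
(d + x) * b < (q + x) * b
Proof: z = q and a | z, therefore a | q. Since q | a, a = q. y = d and y < a, therefore d < a. Because a = q, d < q. Then d + x < q + x. b > 0, so (d + x) * b < (q + x) * b.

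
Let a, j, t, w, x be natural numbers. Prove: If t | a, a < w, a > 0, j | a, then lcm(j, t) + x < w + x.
Because j | a and t | a, lcm(j, t) | a. Since a > 0, lcm(j, t) ≤ a. a < w, so lcm(j, t) < w. Then lcm(j, t) + x < w + x.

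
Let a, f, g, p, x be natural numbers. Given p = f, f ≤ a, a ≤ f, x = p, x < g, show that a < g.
f ≤ a and a ≤ f, therefore f = a. p = f, so p = a. x = p and x < g, hence p < g. p = a, so a < g.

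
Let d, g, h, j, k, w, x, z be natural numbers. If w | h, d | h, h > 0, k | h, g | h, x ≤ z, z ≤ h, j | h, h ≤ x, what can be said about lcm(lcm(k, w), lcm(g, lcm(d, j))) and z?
lcm(lcm(k, w), lcm(g, lcm(d, j))) ≤ z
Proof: h ≤ x and x ≤ z, hence h ≤ z. Since z ≤ h, h = z. k | h and w | h, therefore lcm(k, w) | h. d | h and j | h, hence lcm(d, j) | h. g | h, so lcm(g, lcm(d, j)) | h. lcm(k, w) | h, so lcm(lcm(k, w), lcm(g, lcm(d, j))) | h. h > 0, so lcm(lcm(k, w), lcm(g, lcm(d, j))) ≤ h. h = z, so lcm(lcm(k, w), lcm(g, lcm(d, j))) ≤ z.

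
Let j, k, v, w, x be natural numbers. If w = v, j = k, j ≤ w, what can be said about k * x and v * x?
k * x ≤ v * x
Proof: j = k and j ≤ w, so k ≤ w. w = v, so k ≤ v. By multiplying by a non-negative, k * x ≤ v * x.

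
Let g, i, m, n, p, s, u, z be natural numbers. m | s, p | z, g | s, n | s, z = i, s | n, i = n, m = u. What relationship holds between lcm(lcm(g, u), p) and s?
lcm(lcm(g, u), p) | s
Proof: m = u and m | s, thus u | s. Since g | s, lcm(g, u) | s. n | s and s | n, so n = s. Since i = n, i = s. z = i and p | z, therefore p | i. Since i = s, p | s. lcm(g, u) | s, so lcm(lcm(g, u), p) | s.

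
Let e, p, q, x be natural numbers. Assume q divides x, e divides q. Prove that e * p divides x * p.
From e divides q and q divides x, e divides x. Then e * p divides x * p.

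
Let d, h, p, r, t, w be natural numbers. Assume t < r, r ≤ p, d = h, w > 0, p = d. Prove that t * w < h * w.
p = d and d = h, hence p = h. r ≤ p, so r ≤ h. Since t < r, t < h. Since w > 0, by multiplying by a positive, t * w < h * w.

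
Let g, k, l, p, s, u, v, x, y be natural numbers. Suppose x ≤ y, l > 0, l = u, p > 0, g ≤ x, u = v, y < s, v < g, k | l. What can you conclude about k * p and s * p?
k * p < s * p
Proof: From l = u and u = v, l = v. k | l and l > 0, therefore k ≤ l. l = v, so k ≤ v. g ≤ x and x ≤ y, therefore g ≤ y. Since v < g, v < y. Because k ≤ v, k < y. Since y < s, k < s. Since p > 0, k * p < s * p.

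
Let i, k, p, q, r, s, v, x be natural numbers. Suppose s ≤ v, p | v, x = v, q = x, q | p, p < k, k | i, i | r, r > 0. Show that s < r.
q = x and q | p, so x | p. From x = v, v | p. p | v, so p = v. Since p < k, v < k. s ≤ v, so s < k. k | i and i | r, hence k | r. r > 0, so k ≤ r. s < k, so s < r.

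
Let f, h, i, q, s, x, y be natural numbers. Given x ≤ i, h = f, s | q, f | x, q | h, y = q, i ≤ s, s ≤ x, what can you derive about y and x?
y = x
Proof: h = f and q | h, hence q | f. Since f | x, q | x. Since x ≤ i and i ≤ s, x ≤ s. s ≤ x, so s = x. s | q, so x | q. q | x, so q = x. y = q, so y = x.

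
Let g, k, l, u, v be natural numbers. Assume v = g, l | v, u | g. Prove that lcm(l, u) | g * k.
v = g and l | v, so l | g. Because u | g, lcm(l, u) | g. Then lcm(l, u) | g * k.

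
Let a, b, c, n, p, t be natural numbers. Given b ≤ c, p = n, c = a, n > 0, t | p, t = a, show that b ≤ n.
c = a and b ≤ c, so b ≤ a. Since p = n and t | p, t | n. t = a, so a | n. Since n > 0, a ≤ n. b ≤ a, so b ≤ n.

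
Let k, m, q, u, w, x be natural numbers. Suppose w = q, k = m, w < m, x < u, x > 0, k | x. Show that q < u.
w = q and w < m, hence q < m. k = m and k | x, thus m | x. Because x > 0, m ≤ x. Since x < u, m < u. q < m, so q < u.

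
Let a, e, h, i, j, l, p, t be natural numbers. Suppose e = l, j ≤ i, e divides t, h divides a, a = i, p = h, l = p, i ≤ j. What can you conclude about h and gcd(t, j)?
h divides gcd(t, j)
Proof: Because e = l and l = p, e = p. Since e divides t, p divides t. Since p = h, h divides t. i ≤ j and j ≤ i, therefore i = j. Because a = i and h divides a, h divides i. i = j, so h divides j. From h divides t, h divides gcd(t, j).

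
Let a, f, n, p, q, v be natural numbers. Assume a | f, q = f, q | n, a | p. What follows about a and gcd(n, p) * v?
a | gcd(n, p) * v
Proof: q = f and q | n, thus f | n. From a | f, a | n. a | p, so a | gcd(n, p). Then a | gcd(n, p) * v.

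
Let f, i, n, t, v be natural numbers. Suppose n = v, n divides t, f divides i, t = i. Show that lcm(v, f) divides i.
t = i and n divides t, hence n divides i. Because n = v, v divides i. f divides i, so lcm(v, f) divides i.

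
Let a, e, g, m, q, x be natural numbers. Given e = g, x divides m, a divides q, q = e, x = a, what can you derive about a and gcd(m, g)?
a divides gcd(m, g)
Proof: From x = a and x divides m, a divides m. q = e and a divides q, hence a divides e. Since e = g, a divides g. a divides m, so a divides gcd(m, g).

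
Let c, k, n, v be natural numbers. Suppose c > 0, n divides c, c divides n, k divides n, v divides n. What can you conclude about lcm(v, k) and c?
lcm(v, k) ≤ c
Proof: n divides c and c divides n, hence n = c. Since v divides n and k divides n, lcm(v, k) divides n. n = c, so lcm(v, k) divides c. c > 0, so lcm(v, k) ≤ c.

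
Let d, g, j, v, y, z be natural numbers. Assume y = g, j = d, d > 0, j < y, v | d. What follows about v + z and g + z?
v + z < g + z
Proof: v | d and d > 0, so v ≤ d. j = d and j < y, hence d < y. y = g, so d < g. Since v ≤ d, v < g. Then v + z < g + z.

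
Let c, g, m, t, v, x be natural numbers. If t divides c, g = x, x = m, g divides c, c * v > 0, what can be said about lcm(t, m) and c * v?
lcm(t, m) ≤ c * v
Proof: g = x and x = m, thus g = m. Since g divides c, m divides c. Since t divides c, lcm(t, m) divides c. Then lcm(t, m) divides c * v. c * v > 0, so lcm(t, m) ≤ c * v.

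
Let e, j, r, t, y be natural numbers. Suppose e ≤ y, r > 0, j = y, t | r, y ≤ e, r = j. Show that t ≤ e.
y ≤ e and e ≤ y, therefore y = e. Since j = y, j = e. Because t | r and r > 0, t ≤ r. Since r = j, t ≤ j. j = e, so t ≤ e.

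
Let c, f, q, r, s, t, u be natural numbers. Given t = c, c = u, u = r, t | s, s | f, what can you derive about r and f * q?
r | f * q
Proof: Since t = c and c = u, t = u. u = r, so t = r. Because t | s and s | f, t | f. Since t = r, r | f. Then r | f * q.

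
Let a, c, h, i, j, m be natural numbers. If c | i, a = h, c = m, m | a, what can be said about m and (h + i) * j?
m | (h + i) * j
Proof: Because a = h and m | a, m | h. c = m and c | i, hence m | i. m | h, so m | h + i. Then m | (h + i) * j.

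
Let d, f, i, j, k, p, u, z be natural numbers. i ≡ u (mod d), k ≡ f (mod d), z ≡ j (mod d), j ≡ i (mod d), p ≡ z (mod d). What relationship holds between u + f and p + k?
u + f ≡ p + k (mod d)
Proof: Since p ≡ z (mod d) and z ≡ j (mod d), p ≡ j (mod d). Since j ≡ i (mod d), p ≡ i (mod d). Since i ≡ u (mod d), p ≡ u (mod d). Since k ≡ f (mod d), by adding congruences, p + k ≡ u + f (mod d). Then u + f ≡ p + k (mod d).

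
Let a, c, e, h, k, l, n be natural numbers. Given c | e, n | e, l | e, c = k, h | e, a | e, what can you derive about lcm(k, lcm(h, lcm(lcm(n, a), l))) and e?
lcm(k, lcm(h, lcm(lcm(n, a), l))) | e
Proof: From c = k and c | e, k | e. Since n | e and a | e, lcm(n, a) | e. Since l | e, lcm(lcm(n, a), l) | e. Since h | e, lcm(h, lcm(lcm(n, a), l)) | e. Since k | e, lcm(k, lcm(h, lcm(lcm(n, a), l))) | e.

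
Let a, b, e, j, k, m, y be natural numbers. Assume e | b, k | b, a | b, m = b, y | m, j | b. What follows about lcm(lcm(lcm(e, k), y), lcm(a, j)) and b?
lcm(lcm(lcm(e, k), y), lcm(a, j)) | b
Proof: e | b and k | b, therefore lcm(e, k) | b. Because m = b and y | m, y | b. lcm(e, k) | b, so lcm(lcm(e, k), y) | b. Since a | b and j | b, lcm(a, j) | b. Because lcm(lcm(e, k), y) | b, lcm(lcm(lcm(e, k), y), lcm(a, j)) | b.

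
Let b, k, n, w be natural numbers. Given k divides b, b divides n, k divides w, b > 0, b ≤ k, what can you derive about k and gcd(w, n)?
k divides gcd(w, n)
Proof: Because k divides b and b > 0, k ≤ b. b ≤ k, so b = k. Since b divides n, k divides n. Since k divides w, k divides gcd(w, n).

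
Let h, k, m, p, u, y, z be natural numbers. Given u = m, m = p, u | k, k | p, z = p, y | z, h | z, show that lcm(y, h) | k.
u = m and m = p, thus u = p. Since u | k, p | k. Since k | p, p = k. y | z and h | z, so lcm(y, h) | z. From z = p, lcm(y, h) | p. From p = k, lcm(y, h) | k.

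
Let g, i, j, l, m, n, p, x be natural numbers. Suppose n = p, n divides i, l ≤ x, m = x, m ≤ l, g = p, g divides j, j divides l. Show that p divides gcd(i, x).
Since n = p and n divides i, p divides i. From m = x and m ≤ l, x ≤ l. l ≤ x, so l = x. Because g divides j and j divides l, g divides l. Since g = p, p divides l. l = x, so p divides x. Since p divides i, p divides gcd(i, x).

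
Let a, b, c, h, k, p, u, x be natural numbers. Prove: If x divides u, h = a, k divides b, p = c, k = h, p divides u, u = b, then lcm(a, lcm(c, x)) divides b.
k = h and h = a, thus k = a. k divides b, so a divides b. p = c and p divides u, so c divides u. Since x divides u, lcm(c, x) divides u. u = b, so lcm(c, x) divides b. Since a divides b, lcm(a, lcm(c, x)) divides b.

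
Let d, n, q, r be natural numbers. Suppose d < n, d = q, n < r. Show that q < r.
Because d = q and d < n, q < n. n < r, so q < r.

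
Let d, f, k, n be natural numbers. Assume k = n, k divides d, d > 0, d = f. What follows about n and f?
n ≤ f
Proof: Since k divides d and d > 0, k ≤ d. d = f, so k ≤ f. Since k = n, n ≤ f.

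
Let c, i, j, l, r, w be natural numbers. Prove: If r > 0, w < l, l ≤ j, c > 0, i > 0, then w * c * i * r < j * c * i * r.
w < l and l ≤ j, therefore w < j. c > 0, so w * c < j * c. i > 0, so w * c * i < j * c * i. Since r > 0, w * c * i * r < j * c * i * r.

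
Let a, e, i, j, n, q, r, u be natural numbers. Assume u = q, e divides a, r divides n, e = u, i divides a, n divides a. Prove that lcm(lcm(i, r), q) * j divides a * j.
Since r divides n and n divides a, r divides a. Since i divides a, lcm(i, r) divides a. From e = u and e divides a, u divides a. Because u = q, q divides a. Since lcm(i, r) divides a, lcm(lcm(i, r), q) divides a. Then lcm(lcm(i, r), q) * j divides a * j.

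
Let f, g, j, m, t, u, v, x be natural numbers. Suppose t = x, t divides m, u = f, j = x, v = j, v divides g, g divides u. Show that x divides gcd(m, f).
t = x and t divides m, therefore x divides m. v = j and v divides g, so j divides g. g divides u, so j divides u. Since j = x, x divides u. Since u = f, x divides f. Since x divides m, x divides gcd(m, f).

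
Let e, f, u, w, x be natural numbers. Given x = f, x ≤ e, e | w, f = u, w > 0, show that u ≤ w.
From x = f and f = u, x = u. Because e | w and w > 0, e ≤ w. Because x ≤ e, x ≤ w. Since x = u, u ≤ w.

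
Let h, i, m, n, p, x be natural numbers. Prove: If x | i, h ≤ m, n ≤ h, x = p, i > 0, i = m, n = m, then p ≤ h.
Since n = m and n ≤ h, m ≤ h. Since h ≤ m, m = h. Since i = m, i = h. x = p and x | i, so p | i. i > 0, so p ≤ i. Since i = h, p ≤ h.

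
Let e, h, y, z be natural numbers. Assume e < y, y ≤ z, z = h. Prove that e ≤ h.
e < y and y ≤ z, therefore e < z. From z = h, e < h. Then e ≤ h.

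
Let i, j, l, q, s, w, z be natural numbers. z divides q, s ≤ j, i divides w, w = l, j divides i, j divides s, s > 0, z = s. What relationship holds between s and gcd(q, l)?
s divides gcd(q, l)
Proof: z = s and z divides q, hence s divides q. j divides s and s > 0, thus j ≤ s. s ≤ j, so j = s. j divides i, so s divides i. w = l and i divides w, hence i divides l. Since s divides i, s divides l. Since s divides q, s divides gcd(q, l).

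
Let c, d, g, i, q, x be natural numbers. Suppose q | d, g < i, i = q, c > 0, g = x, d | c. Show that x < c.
i = q and g < i, hence g < q. Since g = x, x < q. From q | d and d | c, q | c. Since c > 0, q ≤ c. Since x < q, x < c.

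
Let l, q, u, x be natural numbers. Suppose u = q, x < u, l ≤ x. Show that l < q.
u = q and x < u, hence x < q. l ≤ x, so l < q.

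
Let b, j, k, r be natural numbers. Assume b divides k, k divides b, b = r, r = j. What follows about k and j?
k = j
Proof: k divides b and b divides k, thus k = b. Since b = r, k = r. Since r = j, k = j.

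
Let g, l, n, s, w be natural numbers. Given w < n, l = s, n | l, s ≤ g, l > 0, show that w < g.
n | l and l > 0, so n ≤ l. Since w < n, w < l. l = s, so w < s. Since s ≤ g, w < g.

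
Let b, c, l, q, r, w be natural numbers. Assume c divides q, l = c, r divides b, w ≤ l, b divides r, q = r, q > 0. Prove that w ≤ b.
l = c and w ≤ l, thus w ≤ c. Because r divides b and b divides r, r = b. Since q = r, q = b. Since c divides q and q > 0, c ≤ q. Since q = b, c ≤ b. Since w ≤ c, w ≤ b.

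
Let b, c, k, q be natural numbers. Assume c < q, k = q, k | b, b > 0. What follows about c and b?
c < b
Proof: From k = q and k | b, q | b. Since b > 0, q ≤ b. c < q, so c < b.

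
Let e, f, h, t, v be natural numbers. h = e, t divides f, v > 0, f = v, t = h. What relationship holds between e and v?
e ≤ v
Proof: t = h and h = e, thus t = e. Since f = v and t divides f, t divides v. v > 0, so t ≤ v. t = e, so e ≤ v.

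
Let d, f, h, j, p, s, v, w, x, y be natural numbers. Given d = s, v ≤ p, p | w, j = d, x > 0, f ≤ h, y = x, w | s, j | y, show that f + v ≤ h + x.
Since p | w and w | s, p | s. From j = d and d = s, j = s. Because y = x and j | y, j | x. j = s, so s | x. p | s, so p | x. x > 0, so p ≤ x. v ≤ p, so v ≤ x. Since f ≤ h, f + v ≤ h + x.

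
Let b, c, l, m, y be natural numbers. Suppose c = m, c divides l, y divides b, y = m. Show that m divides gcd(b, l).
y = m and y divides b, thus m divides b. From c = m and c divides l, m divides l. m divides b, so m divides gcd(b, l).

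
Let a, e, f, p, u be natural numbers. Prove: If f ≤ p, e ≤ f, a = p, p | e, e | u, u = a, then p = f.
From u = a and a = p, u = p. Since e | u, e | p. p | e, so e = p. Since e ≤ f, p ≤ f. From f ≤ p, p = f.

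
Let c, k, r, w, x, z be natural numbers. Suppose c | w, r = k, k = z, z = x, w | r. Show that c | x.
r = k and k = z, hence r = z. z = x, so r = x. w | r, so w | x. c | w, so c | x.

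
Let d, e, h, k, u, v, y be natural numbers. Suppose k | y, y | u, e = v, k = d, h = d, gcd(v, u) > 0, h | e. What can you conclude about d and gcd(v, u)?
d ≤ gcd(v, u)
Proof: Because h = d and h | e, d | e. Because e = v, d | v. k = d and k | y, hence d | y. Since y | u, d | u. d | v, so d | gcd(v, u). gcd(v, u) > 0, so d ≤ gcd(v, u).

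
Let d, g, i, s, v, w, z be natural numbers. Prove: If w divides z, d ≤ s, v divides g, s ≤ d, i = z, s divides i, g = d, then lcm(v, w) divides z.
g = d and v divides g, hence v divides d. From s ≤ d and d ≤ s, s = d. i = z and s divides i, hence s divides z. From s = d, d divides z. Since v divides d, v divides z. Since w divides z, lcm(v, w) divides z.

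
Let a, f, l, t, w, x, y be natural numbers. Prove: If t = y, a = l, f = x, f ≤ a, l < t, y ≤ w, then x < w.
From a = l and f ≤ a, f ≤ l. Since l < t, f < t. Because f = x, x < t. t = y, so x < y. Since y ≤ w, x < w.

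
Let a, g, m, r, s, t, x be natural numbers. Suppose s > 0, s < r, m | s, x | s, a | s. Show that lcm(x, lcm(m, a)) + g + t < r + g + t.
Since m | s and a | s, lcm(m, a) | s. x | s, so lcm(x, lcm(m, a)) | s. Since s > 0, lcm(x, lcm(m, a)) ≤ s. s < r, so lcm(x, lcm(m, a)) < r. Then lcm(x, lcm(m, a)) + g < r + g. Then lcm(x, lcm(m, a)) + g + t < r + g + t.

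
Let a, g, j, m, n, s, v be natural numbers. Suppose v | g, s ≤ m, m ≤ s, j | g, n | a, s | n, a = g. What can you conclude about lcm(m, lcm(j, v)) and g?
lcm(m, lcm(j, v)) | g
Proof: s ≤ m and m ≤ s, thus s = m. Since s | n and n | a, s | a. From s = m, m | a. a = g, so m | g. Because j | g and v | g, lcm(j, v) | g. Because m | g, lcm(m, lcm(j, v)) | g.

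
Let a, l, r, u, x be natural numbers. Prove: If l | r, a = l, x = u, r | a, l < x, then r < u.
Because a = l and r | a, r | l. Since l | r, l = r. Since l < x, r < x. x = u, so r < u.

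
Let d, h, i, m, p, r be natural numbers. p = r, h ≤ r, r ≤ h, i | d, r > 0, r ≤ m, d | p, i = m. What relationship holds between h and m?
h = m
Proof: h ≤ r and r ≤ h, hence h = r. i = m and i | d, therefore m | d. From p = r and d | p, d | r. Because m | d, m | r. r > 0, so m ≤ r. Because r ≤ m, r = m. Since h = r, h = m.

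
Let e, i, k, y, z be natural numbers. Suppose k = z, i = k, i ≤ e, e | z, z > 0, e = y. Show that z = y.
i = k and i ≤ e, thus k ≤ e. Since k = z, z ≤ e. Since e | z and z > 0, e ≤ z. z ≤ e, so z = e. Since e = y, z = y.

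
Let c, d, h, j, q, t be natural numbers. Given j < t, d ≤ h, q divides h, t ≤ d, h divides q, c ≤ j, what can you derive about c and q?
c < q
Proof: h divides q and q divides h, hence h = q. t ≤ d and d ≤ h, therefore t ≤ h. j < t, so j < h. Since c ≤ j, c < h. h = q, so c < q.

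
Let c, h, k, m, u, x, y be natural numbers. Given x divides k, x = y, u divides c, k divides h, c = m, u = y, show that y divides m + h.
c = m and u divides c, thus u divides m. Since u = y, y divides m. x = y and x divides k, therefore y divides k. Because k divides h, y divides h. y divides m, so y divides m + h.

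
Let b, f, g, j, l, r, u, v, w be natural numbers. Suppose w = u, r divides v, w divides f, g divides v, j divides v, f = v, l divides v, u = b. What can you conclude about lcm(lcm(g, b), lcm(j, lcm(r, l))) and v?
lcm(lcm(g, b), lcm(j, lcm(r, l))) divides v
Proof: f = v and w divides f, thus w divides v. Since w = u, u divides v. Since u = b, b divides v. g divides v, so lcm(g, b) divides v. r divides v and l divides v, thus lcm(r, l) divides v. j divides v, so lcm(j, lcm(r, l)) divides v. Since lcm(g, b) divides v, lcm(lcm(g, b), lcm(j, lcm(r, l))) divides v.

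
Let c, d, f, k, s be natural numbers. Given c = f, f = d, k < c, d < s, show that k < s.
From c = f and f = d, c = d. k < c, so k < d. Because d < s, k < s.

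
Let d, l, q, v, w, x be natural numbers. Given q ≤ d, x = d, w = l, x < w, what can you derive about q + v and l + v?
q + v < l + v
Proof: w = l and x < w, therefore x < l. x = d, so d < l. Since q ≤ d, q < l. Then q + v < l + v.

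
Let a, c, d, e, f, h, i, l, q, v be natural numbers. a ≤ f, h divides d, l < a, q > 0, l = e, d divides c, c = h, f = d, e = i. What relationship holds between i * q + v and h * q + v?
i * q + v < h * q + v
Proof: c = h and d divides c, so d divides h. Because h divides d, d = h. f = d, so f = h. From l = e and e = i, l = i. l < a and a ≤ f, therefore l < f. l = i, so i < f. f = h, so i < h. Using q > 0 and multiplying by a positive, i * q < h * q. Then i * q + v < h * q + v.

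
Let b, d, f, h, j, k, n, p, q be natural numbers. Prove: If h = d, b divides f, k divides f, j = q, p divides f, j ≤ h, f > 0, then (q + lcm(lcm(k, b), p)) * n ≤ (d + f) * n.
j = q and j ≤ h, so q ≤ h. From h = d, q ≤ d. k divides f and b divides f, therefore lcm(k, b) divides f. Since p divides f, lcm(lcm(k, b), p) divides f. Because f > 0, lcm(lcm(k, b), p) ≤ f. q ≤ d, so q + lcm(lcm(k, b), p) ≤ d + f. By multiplying by a non-negative, (q + lcm(lcm(k, b), p)) * n ≤ (d + f) * n.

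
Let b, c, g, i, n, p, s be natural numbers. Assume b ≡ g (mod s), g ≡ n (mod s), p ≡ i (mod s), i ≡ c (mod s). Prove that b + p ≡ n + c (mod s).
b ≡ g (mod s) and g ≡ n (mod s), so b ≡ n (mod s). p ≡ i (mod s) and i ≡ c (mod s), hence p ≡ c (mod s). Since b ≡ n (mod s), by adding congruences, b + p ≡ n + c (mod s).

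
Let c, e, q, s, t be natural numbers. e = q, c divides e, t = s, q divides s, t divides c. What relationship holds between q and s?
q = s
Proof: Since t divides c and c divides e, t divides e. e = q, so t divides q. Since t = s, s divides q. Since q divides s, s = q. Then q = s.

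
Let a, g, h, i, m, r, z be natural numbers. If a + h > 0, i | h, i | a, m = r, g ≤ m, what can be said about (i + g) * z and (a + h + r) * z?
(i + g) * z ≤ (a + h + r) * z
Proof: i | a and i | h, so i | a + h. a + h > 0, so i ≤ a + h. From m = r and g ≤ m, g ≤ r. i ≤ a + h, so i + g ≤ a + h + r. Then (i + g) * z ≤ (a + h + r) * z.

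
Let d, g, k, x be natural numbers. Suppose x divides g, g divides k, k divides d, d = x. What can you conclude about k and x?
k = x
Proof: Because d = x and k divides d, k divides x. From x divides g and g divides k, x divides k. k divides x, so k = x.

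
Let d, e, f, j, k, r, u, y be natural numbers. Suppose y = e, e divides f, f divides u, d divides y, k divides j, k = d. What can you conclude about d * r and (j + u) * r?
d * r divides (j + u) * r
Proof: Because k = d and k divides j, d divides j. Because y = e and d divides y, d divides e. Since e divides f, d divides f. f divides u, so d divides u. d divides j, so d divides j + u. Then d * r divides (j + u) * r.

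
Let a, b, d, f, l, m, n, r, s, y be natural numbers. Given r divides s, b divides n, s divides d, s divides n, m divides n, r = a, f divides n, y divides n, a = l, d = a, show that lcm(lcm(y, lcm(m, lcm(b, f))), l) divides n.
Because b divides n and f divides n, lcm(b, f) divides n. m divides n, so lcm(m, lcm(b, f)) divides n. From y divides n, lcm(y, lcm(m, lcm(b, f))) divides n. Because d = a and s divides d, s divides a. From r = a and r divides s, a divides s. s divides a, so s = a. a = l, so s = l. s divides n, so l divides n. Because lcm(y, lcm(m, lcm(b, f))) divides n, lcm(lcm(y, lcm(m, lcm(b, f))), l) divides n.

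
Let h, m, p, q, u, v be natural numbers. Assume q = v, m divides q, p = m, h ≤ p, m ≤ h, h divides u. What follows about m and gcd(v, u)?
m divides gcd(v, u)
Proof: From q = v and m divides q, m divides v. p = m and h ≤ p, hence h ≤ m. Since m ≤ h, h = m. Because h divides u, m divides u. m divides v, so m divides gcd(v, u).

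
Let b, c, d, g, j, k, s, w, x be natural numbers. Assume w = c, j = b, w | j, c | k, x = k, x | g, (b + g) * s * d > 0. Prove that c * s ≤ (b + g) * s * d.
j = b and w | j, thus w | b. w = c, so c | b. x = k and x | g, hence k | g. Since c | k, c | g. Since c | b, c | b + g. Then c * s | (b + g) * s. Then c * s | (b + g) * s * d. (b + g) * s * d > 0, so c * s ≤ (b + g) * s * d.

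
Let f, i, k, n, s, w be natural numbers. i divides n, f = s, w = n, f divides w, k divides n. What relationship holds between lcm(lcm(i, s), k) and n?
lcm(lcm(i, s), k) divides n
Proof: From w = n and f divides w, f divides n. Since f = s, s divides n. i divides n, so lcm(i, s) divides n. Because k divides n, lcm(lcm(i, s), k) divides n.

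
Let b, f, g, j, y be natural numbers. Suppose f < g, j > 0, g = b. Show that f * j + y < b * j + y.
Because g = b and f < g, f < b. Combined with j > 0, by multiplying by a positive, f * j < b * j. Then f * j + y < b * j + y.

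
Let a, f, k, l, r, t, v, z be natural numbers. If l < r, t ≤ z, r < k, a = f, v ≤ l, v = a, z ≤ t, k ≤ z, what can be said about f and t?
f < t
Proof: v = a and a = f, thus v = f. From z ≤ t and t ≤ z, z = t. l < r and r < k, so l < k. Since k ≤ z, l < z. From z = t, l < t. Since v ≤ l, v < t. Since v = f, f < t.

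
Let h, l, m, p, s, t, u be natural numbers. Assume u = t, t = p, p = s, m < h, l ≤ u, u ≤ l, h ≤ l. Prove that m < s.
From u = t and t = p, u = p. Since p = s, u = s. From l ≤ u and u ≤ l, l = u. h ≤ l, so h ≤ u. Since m < h, m < u. Since u = s, m < s.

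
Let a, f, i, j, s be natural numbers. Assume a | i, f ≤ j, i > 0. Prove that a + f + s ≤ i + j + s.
a | i and i > 0, so a ≤ i. Since f ≤ j, a + f ≤ i + j. Then a + f + s ≤ i + j + s.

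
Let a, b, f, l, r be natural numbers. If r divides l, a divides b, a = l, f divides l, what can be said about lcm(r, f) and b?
lcm(r, f) divides b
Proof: r divides l and f divides l, hence lcm(r, f) divides l. a = l and a divides b, thus l divides b. lcm(r, f) divides l, so lcm(r, f) divides b.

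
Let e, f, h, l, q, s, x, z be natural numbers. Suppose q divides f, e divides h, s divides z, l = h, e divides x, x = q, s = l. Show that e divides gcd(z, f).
s = l and s divides z, therefore l divides z. l = h, so h divides z. e divides h, so e divides z. x = q and e divides x, thus e divides q. Since q divides f, e divides f. e divides z, so e divides gcd(z, f).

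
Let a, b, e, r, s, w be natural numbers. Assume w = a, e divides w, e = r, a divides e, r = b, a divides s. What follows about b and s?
b divides s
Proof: w = a and e divides w, so e divides a. a divides e, so a = e. Because e = r, a = r. From r = b, a = b. a divides s, so b divides s.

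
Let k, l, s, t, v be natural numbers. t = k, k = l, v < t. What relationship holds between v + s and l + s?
v + s < l + s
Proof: t = k and k = l, thus t = l. From v < t, v < l. Then v + s < l + s.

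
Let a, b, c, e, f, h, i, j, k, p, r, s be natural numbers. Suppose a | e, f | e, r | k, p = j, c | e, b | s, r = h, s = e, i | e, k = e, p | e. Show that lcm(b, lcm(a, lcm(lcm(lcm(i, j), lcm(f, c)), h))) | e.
Since s = e and b | s, b | e. p = j and p | e, hence j | e. i | e, so lcm(i, j) | e. From f | e and c | e, lcm(f, c) | e. Since lcm(i, j) | e, lcm(lcm(i, j), lcm(f, c)) | e. k = e and r | k, thus r | e. Since r = h, h | e. lcm(lcm(i, j), lcm(f, c)) | e, so lcm(lcm(lcm(i, j), lcm(f, c)), h) | e. a | e, so lcm(a, lcm(lcm(lcm(i, j), lcm(f, c)), h)) | e. Since b | e, lcm(b, lcm(a, lcm(lcm(lcm(i, j), lcm(f, c)), h))) | e.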